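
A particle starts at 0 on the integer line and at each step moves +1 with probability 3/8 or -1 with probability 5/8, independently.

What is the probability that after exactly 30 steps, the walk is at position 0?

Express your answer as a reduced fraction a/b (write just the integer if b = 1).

Answer: 4245313393689422607421875/77371252455336267181195264

Derivation:
To be at 0 after 30 steps: need exactly 15 steps of +1 and 15 of -1.
Number of such sequences: C(30,15) = 155117520
Each has probability (3/8)^15 · (5/8)^15 = 437893890380859375/1237940039285380274899124224
P = 155117520 · 437893890380859375/1237940039285380274899124224 = 4245313393689422607421875/77371252455336267181195264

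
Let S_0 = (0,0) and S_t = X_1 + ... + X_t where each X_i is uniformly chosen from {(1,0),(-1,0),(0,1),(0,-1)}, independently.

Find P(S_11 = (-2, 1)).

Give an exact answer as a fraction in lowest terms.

Let h be the number of horizontal steps (so 11-h are vertical). To end at (-2,1) need (h-2)/2 right-steps and ((11-h)+1)/2 up-steps.
Sum over h with 2 ≤ h ≤ 10, h ≡ 0 (mod 2), 11-h ≡ 1 (mod 2):
h=2: C(11,2)·C(2,0)·C(9,5) = 55·1·126 = 6930
h=4: C(11,4)·C(4,1)·C(7,4) = 330·4·35 = 46200
h=6: C(11,6)·C(6,2)·C(5,3) = 462·15·10 = 69300
h=8: C(11,8)·C(8,3)·C(3,2) = 165·56·3 = 27720
h=10: C(11,10)·C(10,4)·C(1,1) = 11·210·1 = 2310
Total favorable: 152460
Total paths: 4^11 = 4194304
P = 152460/4194304 = 38115/1048576

Answer: 38115/1048576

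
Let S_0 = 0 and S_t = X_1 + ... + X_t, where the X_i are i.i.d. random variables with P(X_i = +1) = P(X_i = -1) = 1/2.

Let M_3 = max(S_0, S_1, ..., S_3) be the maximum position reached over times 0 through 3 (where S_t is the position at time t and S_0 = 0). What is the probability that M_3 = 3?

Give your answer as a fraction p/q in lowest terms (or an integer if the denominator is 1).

Answer: 1/8

Derivation:
Let M_3 = max(S_0,...,S_3). Use the reflection principle: for j ≥ 1, #{paths with M_3 ≥ j} = #{S_3 ≥ j} + #{S_3 ≥ j+1}.
By reflection, #{M_3 ≥ 3} = #{S_3 ≥ 3} + #{S_3 ≥ 4} = 1 + 0 = 1.
#{M_3 ≥ 4} = #{S_3 ≥ 4} + #{S_3 ≥ 5} = 0 + 0 = 0.
#{M_3 = 3} = 1 - 0 = 1.
P(M_3 = 3) = 1/8 = 1/8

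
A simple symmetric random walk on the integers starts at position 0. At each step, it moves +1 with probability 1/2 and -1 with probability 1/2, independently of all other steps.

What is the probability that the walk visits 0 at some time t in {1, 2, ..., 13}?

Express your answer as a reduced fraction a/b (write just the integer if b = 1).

Answer: 793/1024

Derivation:
Count via complement. Let g(t,s) = #length-t paths at position s with S_1..S_t all ≠ 0.
g(t,s) = g(t-1,s-1) + g(t-1,s+1) for s ≠ 0; g(t,0) = 0.
t=0: g(0,0)=1
t=1: g(1,-1)=1 g(1,1)=1
t=2: g(2,-2)=1 g(2,2)=1
t=3: g(3,-3)=1 g(3,-1)=1 g(3,1)=1 g(3,3)=1
t=4: g(4,-4)=1 g(4,-2)=2 g(4,2)=2 g(4,4)=1
t=5: g(5,-5)=1 g(5,-3)=3 g(5,-1)=2 g(5,1)=2 g(5,3)=3 g(5,5)=1
t=6: g(6,-6)=1 g(6,-4)=4 g(6,-2)=5 g(6,2)=5 g(6,4)=4 g(6,6)=1
t=7: g(7,-7)=1 g(7,-5)=5 g(7,-3)=9 g(7,-1)=5 g(7,1)=5 g(7,3)=9 g(7,5)=5 g(7,7)=1
t=8: g(8,-8)=1 g(8,-6)=6 g(8,-4)=14 g(8,-2)=14 g(8,2)=14 g(8,4)=14 g(8,6)=6 g(8,8)=1
t=9: g(9,-9)=1 g(9,-7)=7 g(9,-5)=20 g(9,-3)=28 g(9,-1)=14 g(9,1)=14 g(9,3)=28 g(9,5)=20 g(9,7)=7 g(9,9)=1
t=10: g(10,-10)=1 g(10,-8)=8 g(10,-6)=27 g(10,-4)=48 g(10,-2)=42 g(10,2)=42 g(10,4)=48 g(10,6)=27 g(10,8)=8 g(10,10)=1
t=11: g(11,-11)=1 g(11,-9)=9 g(11,-7)=35 g(11,-5)=75 g(11,-3)=90 g(11,-1)=42 g(11,1)=42 g(11,3)=90 g(11,5)=75 g(11,7)=35 g(11,9)=9 g(11,11)=1
t=12: g(12,-12)=1 g(12,-10)=10 g(12,-8)=44 g(12,-6)=110 g(12,-4)=165 g(12,-2)=132 g(12,2)=132 g(12,4)=165 g(12,6)=110 g(12,8)=44 g(12,10)=10 g(12,12)=1
t=13: g(13,-13)=1 g(13,-11)=11 g(13,-9)=54 g(13,-7)=154 g(13,-5)=275 g(13,-3)=297 g(13,-1)=132 g(13,1)=132 g(13,3)=297 g(13,5)=275 g(13,7)=154 g(13,9)=54 g(13,11)=11 g(13,13)=1
Paths never hitting 0: Σ_s g(13,s) = 1848
Paths hitting 0: 2^13 - 1848 = 6344
P = 6344/8192 = 793/1024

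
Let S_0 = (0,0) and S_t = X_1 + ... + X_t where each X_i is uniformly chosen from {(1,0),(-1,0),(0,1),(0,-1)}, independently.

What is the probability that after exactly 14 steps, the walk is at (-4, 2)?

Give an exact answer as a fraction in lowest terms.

Let h be the number of horizontal steps (so 14-h are vertical). To end at (-4,2) need (h-4)/2 right-steps and ((14-h)+2)/2 up-steps.
Sum over h with 4 ≤ h ≤ 12, h ≡ 0 (mod 2), 14-h ≡ 0 (mod 2):
h=4: C(14,4)·C(4,0)·C(10,6) = 1001·1·210 = 210210
h=6: C(14,6)·C(6,1)·C(8,5) = 3003·6·56 = 1009008
h=8: C(14,8)·C(8,2)·C(6,4) = 3003·28·15 = 1261260
h=10: C(14,10)·C(10,3)·C(4,3) = 1001·120·4 = 480480
h=12: C(14,12)·C(12,4)·C(2,2) = 91·495·1 = 45045
Total favorable: 3006003
Total paths: 4^14 = 268435456
P = 3006003/268435456 = 3006003/268435456

Answer: 3006003/268435456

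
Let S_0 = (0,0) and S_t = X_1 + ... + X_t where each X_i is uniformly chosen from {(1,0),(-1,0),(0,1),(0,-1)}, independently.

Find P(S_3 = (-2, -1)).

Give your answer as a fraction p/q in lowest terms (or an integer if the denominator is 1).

Answer: 3/64

Derivation:
Let h be the number of horizontal steps (so 3-h are vertical). To end at (-2,-1) need (h-2)/2 right-steps and ((3-h)-1)/2 up-steps.
Sum over h with 2 ≤ h ≤ 2, h ≡ 0 (mod 2), 3-h ≡ 1 (mod 2):
h=2: C(3,2)·C(2,0)·C(1,0) = 3·1·1 = 3
Total favorable: 3
Total paths: 4^3 = 64
P = 3/64 = 3/64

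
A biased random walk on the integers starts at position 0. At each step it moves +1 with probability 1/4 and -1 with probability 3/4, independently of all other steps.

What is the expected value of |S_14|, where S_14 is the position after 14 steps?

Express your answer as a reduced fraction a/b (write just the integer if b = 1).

Answer: 118302779/16777216

Derivation:
S_14 takes values m ≡ 0 (mod 2) with |m| ≤ 14; P(S_14=m) = C(14,(14+m)/2) · (1/4)^((14+m)/2) · (3/4)^((14-m)/2).
Distribution: P(S=-14)=4782969/268435456, P(S=-12)=11160261/134217728, P(S=-10)=48361131/268435456, P(S=-8)=16120377/67108864, P(S=-6)=59108049/268435456, P(S=-4)=19702683/134217728, P(S=-2)=19702683/268435456, P(S=0)=938223/33554432, P(S=2)=2189187/268435456, P(S=4)=243243/134217728, P(S=6)=81081/268435456, P(S=8)=2457/67108864, P(S=10)=819/268435456, P(S=12)=21/134217728, P(S=14)=1/268435456
E[|S_14|] = Σ_m |m|·P(S_14=m) = 118302779/16777216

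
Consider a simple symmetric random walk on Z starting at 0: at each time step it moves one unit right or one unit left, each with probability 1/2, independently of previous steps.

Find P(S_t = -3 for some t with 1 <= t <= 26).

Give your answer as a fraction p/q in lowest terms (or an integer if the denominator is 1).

Answer: 1168527/2097152

Derivation:
Count via complement. Let g(t,s) = #length-t paths at position s with S_1..S_t all ≠ -3.
g(t,s) = g(t-1,s-1) + g(t-1,s+1) for s ≠ -3; g(t,-3) = 0.
t=0: g(0,0)=1
t=1: g(1,-1)=1 g(1,1)=1
t=2: g(2,-2)=1 g(2,0)=2 g(2,2)=1
t=3: g(3,-1)=3 g(3,1)=3 g(3,3)=1
t=4: g(4,-2)=3 g(4,0)=6 g(4,2)=4 g(4,4)=1
t=5: g(5,-1)=9 g(5,1)=10 g(5,3)=5 g(5,5)=1
t=6: g(6,-2)=9 g(6,0)=19 g(6,2)=15 g(6,4)=6 g(6,6)=1
t=7: g(7,-1)=28 g(7,1)=34 g(7,3)=21 g(7,5)=7 g(7,7)=1
t=8: g(8,-2)=28 g(8,0)=62 g(8,2)=55 g(8,4)=28 g(8,6)=8 g(8,8)=1
t=9: g(9,-1)=90 g(9,1)=117 g(9,3)=83 g(9,5)=36 g(9,7)=9 g(9,9)=1
t=10: g(10,-2)=90 g(10,0)=207 g(10,2)=200 g(10,4)=119 g(10,6)=45 g(10,8)=10 g(10,10)=1
t=11: g(11,-1)=297 g(11,1)=407 g(11,3)=319 g(11,5)=164 g(11,7)=55 g(11,9)=11 g(11,11)=1
t=12: g(12,-2)=297 g(12,0)=704 g(12,2)=726 g(12,4)=483 g(12,6)=219 g(12,8)=66 g(12,10)=12 g(12,12)=1
t=13: g(13,-1)=1001 g(13,1)=1430 g(13,3)=1209 g(13,5)=702 g(13,7)=285 g(13,9)=78 g(13,11)=13 g(13,13)=1
t=14: g(14,-2)=1001 g(14,0)=2431 g(14,2)=2639 g(14,4)=1911 g(14,6)=987 g(14,8)=363 g(14,10)=91 g(14,12)=14 g(14,14)=1
t=15: g(15,-1)=3432 g(15,1)=5070 g(15,3)=4550 g(15,5)=2898 g(15,7)=1350 g(15,9)=454 g(15,11)=105 g(15,13)=15 g(15,15)=1
t=16: g(16,-2)=3432 g(16,0)=8502 g(16,2)=9620 g(16,4)=7448 g(16,6)=4248 g(16,8)=1804 g(16,10)=559 g(16,12)=120 g(16,14)=16 g(16,16)=1
t=17: g(17,-1)=11934 g(17,1)=18122 g(17,3)=17068 g(17,5)=11696 g(17,7)=6052 g(17,9)=2363 g(17,11)=679 g(17,13)=136 g(17,15)=17 g(17,17)=1
t=18: g(18,-2)=11934 g(18,0)=30056 g(18,2)=35190 g(18,4)=28764 g(18,6)=17748 g(18,8)=8415 g(18,10)=3042 g(18,12)=815 g(18,14)=153 g(18,16)=18 g(18,18)=1
t=19: g(19,-1)=41990 g(19,1)=65246 g(19,3)=63954 g(19,5)=46512 g(19,7)=26163 g(19,9)=11457 g(19,11)=3857 g(19,13)=968 g(19,15)=171 g(19,17)=19 g(19,19)=1
t=20: g(20,-2)=41990 g(20,0)=107236 g(20,2)=129200 g(20,4)=110466 g(20,6)=72675 g(20,8)=37620 g(20,10)=15314 g(20,12)=4825 g(20,14)=1139 g(20,16)=190 g(20,18)=20 g(20,20)=1
t=21: g(21,-1)=149226 g(21,1)=236436 g(21,3)=239666 g(21,5)=183141 g(21,7)=110295 g(21,9)=52934 g(21,11)=20139 g(21,13)=5964 g(21,15)=1329 g(21,17)=210 g(21,19)=21 g(21,21)=1
t=22: g(22,-2)=149226 g(22,0)=385662 g(22,2)=476102 g(22,4)=422807 g(22,6)=293436 g(22,8)=163229 g(22,10)=73073 g(22,12)=26103 g(22,14)=7293 g(22,16)=1539 g(22,18)=231 g(22,20)=22 g(22,22)=1
t=23: g(23,-1)=534888 g(23,1)=861764 g(23,3)=898909 g(23,5)=716243 g(23,7)=456665 g(23,9)=236302 g(23,11)=99176 g(23,13)=33396 g(23,15)=8832 g(23,17)=1770 g(23,19)=253 g(23,21)=23 g(23,23)=1
t=24: g(24,-2)=534888 g(24,0)=1396652 g(24,2)=1760673 g(24,4)=1615152 g(24,6)=1172908 g(24,8)=692967 g(24,10)=335478 g(24,12)=132572 g(24,14)=42228 g(24,16)=10602 g(24,18)=2023 g(24,20)=276 g(24,22)=24 g(24,24)=1
t=25: g(25,-1)=1931540 g(25,1)=3157325 g(25,3)=3375825 g(25,5)=2788060 g(25,7)=1865875 g(25,9)=1028445 g(25,11)=468050 g(25,13)=174800 g(25,15)=52830 g(25,17)=12625 g(25,19)=2299 g(25,21)=300 g(25,23)=25 g(25,25)=1
t=26: g(26,-2)=1931540 g(26,0)=5088865 g(26,2)=6533150 g(26,4)=6163885 g(26,6)=4653935 g(26,8)=2894320 g(26,10)=1496495 g(26,12)=642850 g(26,14)=227630 g(26,16)=65455 g(26,18)=14924 g(26,20)=2599 g(26,22)=325 g(26,24)=26 g(26,26)=1
Paths never hitting -3: Σ_s g(26,s) = 29716000
Paths hitting -3: 2^26 - 29716000 = 37392864
P = 37392864/67108864 = 1168527/2097152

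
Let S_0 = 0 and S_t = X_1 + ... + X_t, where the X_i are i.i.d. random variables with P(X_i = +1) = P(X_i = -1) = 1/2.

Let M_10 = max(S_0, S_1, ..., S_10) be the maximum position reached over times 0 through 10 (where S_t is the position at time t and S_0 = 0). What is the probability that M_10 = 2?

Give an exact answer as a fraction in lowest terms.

Answer: 105/512

Derivation:
Let M_10 = max(S_0,...,S_10). Use the reflection principle: for j ≥ 1, #{paths with M_10 ≥ j} = #{S_10 ≥ j} + #{S_10 ≥ j+1}.
By reflection, #{M_10 ≥ 2} = #{S_10 ≥ 2} + #{S_10 ≥ 3} = 386 + 176 = 562.
#{M_10 ≥ 3} = #{S_10 ≥ 3} + #{S_10 ≥ 4} = 176 + 176 = 352.
#{M_10 = 2} = 562 - 352 = 210.
P(M_10 = 2) = 210/1024 = 105/512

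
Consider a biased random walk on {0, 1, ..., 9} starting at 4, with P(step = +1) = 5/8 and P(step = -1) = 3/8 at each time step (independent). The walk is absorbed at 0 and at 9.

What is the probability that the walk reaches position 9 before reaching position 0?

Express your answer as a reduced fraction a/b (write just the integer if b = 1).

Answer: 850000/966721

Derivation:
Biased walk: p = 5/8, q = 3/8, r = q/p = 3/5
Gambler's ruin: P(hit 9 before 0 | start at 4) = (1 - r^a)/(1 - r^N)
r^4 = 81/625; r^9 = 19683/1953125
P = (1 - 81/625) / (1 - 19683/1953125) = 544/625 / 1933442/1953125 = 850000/966721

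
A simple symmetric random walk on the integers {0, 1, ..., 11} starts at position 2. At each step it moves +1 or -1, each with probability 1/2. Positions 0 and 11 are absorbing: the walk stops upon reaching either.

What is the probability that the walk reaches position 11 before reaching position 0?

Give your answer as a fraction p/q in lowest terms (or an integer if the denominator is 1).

Answer: 2/11

Derivation:
Symmetric walk (p = 1/2): the harmonic-function argument gives P(hit 11 before 0 | start at 2) = a/N.
P = 2/11 = 2/11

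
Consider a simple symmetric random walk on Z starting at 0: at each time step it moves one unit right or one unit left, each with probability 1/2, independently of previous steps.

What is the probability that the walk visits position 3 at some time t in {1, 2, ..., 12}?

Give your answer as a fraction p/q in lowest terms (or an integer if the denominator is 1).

Count via complement. Let g(t,s) = #length-t paths at position s with S_1..S_t all ≠ 3.
g(t,s) = g(t-1,s-1) + g(t-1,s+1) for s ≠ 3; g(t,3) = 0.
t=0: g(0,0)=1
t=1: g(1,-1)=1 g(1,1)=1
t=2: g(2,-2)=1 g(2,0)=2 g(2,2)=1
t=3: g(3,-3)=1 g(3,-1)=3 g(3,1)=3
t=4: g(4,-4)=1 g(4,-2)=4 g(4,0)=6 g(4,2)=3
t=5: g(5,-5)=1 g(5,-3)=5 g(5,-1)=10 g(5,1)=9
t=6: g(6,-6)=1 g(6,-4)=6 g(6,-2)=15 g(6,0)=19 g(6,2)=9
t=7: g(7,-7)=1 g(7,-5)=7 g(7,-3)=21 g(7,-1)=34 g(7,1)=28
t=8: g(8,-8)=1 g(8,-6)=8 g(8,-4)=28 g(8,-2)=55 g(8,0)=62 g(8,2)=28
t=9: g(9,-9)=1 g(9,-7)=9 g(9,-5)=36 g(9,-3)=83 g(9,-1)=117 g(9,1)=90
t=10: g(10,-10)=1 g(10,-8)=10 g(10,-6)=45 g(10,-4)=119 g(10,-2)=200 g(10,0)=207 g(10,2)=90
t=11: g(11,-11)=1 g(11,-9)=11 g(11,-7)=55 g(11,-5)=164 g(11,-3)=319 g(11,-1)=407 g(11,1)=297
t=12: g(12,-12)=1 g(12,-10)=12 g(12,-8)=66 g(12,-6)=219 g(12,-4)=483 g(12,-2)=726 g(12,0)=704 g(12,2)=297
Paths never hitting 3: Σ_s g(12,s) = 2508
Paths hitting 3: 2^12 - 2508 = 1588
P = 1588/4096 = 397/1024

Answer: 397/1024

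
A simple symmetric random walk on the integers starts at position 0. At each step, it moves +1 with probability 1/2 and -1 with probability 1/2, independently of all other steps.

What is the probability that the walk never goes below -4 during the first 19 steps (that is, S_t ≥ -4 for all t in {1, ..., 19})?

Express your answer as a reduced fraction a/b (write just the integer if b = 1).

Let f(t,s) = #length-t paths at position s with S_1..S_t all ≥ -4.
f(t,s) = f(t-1,s-1) + f(t-1,s+1) for s ≥ -4; f(t,s) = 0 for s < -4.
t=0: f(0,0)=1
t=1: f(1,-1)=1 f(1,1)=1
t=2: f(2,-2)=1 f(2,0)=2 f(2,2)=1
t=3: f(3,-3)=1 f(3,-1)=3 f(3,1)=3 f(3,3)=1
t=4: f(4,-4)=1 f(4,-2)=4 f(4,0)=6 f(4,2)=4 f(4,4)=1
t=5: f(5,-3)=5 f(5,-1)=10 f(5,1)=10 f(5,3)=5 f(5,5)=1
t=6: f(6,-4)=5 f(6,-2)=15 f(6,0)=20 f(6,2)=15 f(6,4)=6 f(6,6)=1
t=7: f(7,-3)=20 f(7,-1)=35 f(7,1)=35 f(7,3)=21 f(7,5)=7 f(7,7)=1
t=8: f(8,-4)=20 f(8,-2)=55 f(8,0)=70 f(8,2)=56 f(8,4)=28 f(8,6)=8 f(8,8)=1
t=9: f(9,-3)=75 f(9,-1)=125 f(9,1)=126 f(9,3)=84 f(9,5)=36 f(9,7)=9 f(9,9)=1
t=10: f(10,-4)=75 f(10,-2)=200 f(10,0)=251 f(10,2)=210 f(10,4)=120 f(10,6)=45 f(10,8)=10 f(10,10)=1
t=11: f(11,-3)=275 f(11,-1)=451 f(11,1)=461 f(11,3)=330 f(11,5)=165 f(11,7)=55 f(11,9)=11 f(11,11)=1
t=12: f(12,-4)=275 f(12,-2)=726 f(12,0)=912 f(12,2)=791 f(12,4)=495 f(12,6)=220 f(12,8)=66 f(12,10)=12 f(12,12)=1
t=13: f(13,-3)=1001 f(13,-1)=1638 f(13,1)=1703 f(13,3)=1286 f(13,5)=715 f(13,7)=286 f(13,9)=78 f(13,11)=13 f(13,13)=1
t=14: f(14,-4)=1001 f(14,-2)=2639 f(14,0)=3341 f(14,2)=2989 f(14,4)=2001 f(14,6)=1001 f(14,8)=364 f(14,10)=91 f(14,12)=14 f(14,14)=1
t=15: f(15,-3)=3640 f(15,-1)=5980 f(15,1)=6330 f(15,3)=4990 f(15,5)=3002 f(15,7)=1365 f(15,9)=455 f(15,11)=105 f(15,13)=15 f(15,15)=1
t=16: f(16,-4)=3640 f(16,-2)=9620 f(16,0)=12310 f(16,2)=11320 f(16,4)=7992 f(16,6)=4367 f(16,8)=1820 f(16,10)=560 f(16,12)=120 f(16,14)=16 f(16,16)=1
t=17: f(17,-3)=13260 f(17,-1)=21930 f(17,1)=23630 f(17,3)=19312 f(17,5)=12359 f(17,7)=6187 f(17,9)=2380 f(17,11)=680 f(17,13)=136 f(17,15)=17 f(17,17)=1
t=18: f(18,-4)=13260 f(18,-2)=35190 f(18,0)=45560 f(18,2)=42942 f(18,4)=31671 f(18,6)=18546 f(18,8)=8567 f(18,10)=3060 f(18,12)=816 f(18,14)=153 f(18,16)=18 f(18,18)=1
t=19: f(19,-3)=48450 f(19,-1)=80750 f(19,1)=88502 f(19,3)=74613 f(19,5)=50217 f(19,7)=27113 f(19,9)=11627 f(19,11)=3876 f(19,13)=969 f(19,15)=171 f(19,17)=19 f(19,19)=1
Σ_s f(19,s) = 386308
P = 386308/524288 = 96577/131072

Answer: 96577/131072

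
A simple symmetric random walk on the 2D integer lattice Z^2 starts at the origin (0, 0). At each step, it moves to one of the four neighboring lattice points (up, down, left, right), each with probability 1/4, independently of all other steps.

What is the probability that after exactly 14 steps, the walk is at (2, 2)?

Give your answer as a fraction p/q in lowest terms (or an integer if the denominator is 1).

Answer: 429429/16777216

Derivation:
Let h be the number of horizontal steps (so 14-h are vertical). To end at (2,2) need (h+2)/2 right-steps and ((14-h)+2)/2 up-steps.
Sum over h with 2 ≤ h ≤ 12, h ≡ 0 (mod 2), 14-h ≡ 0 (mod 2):
h=2: C(14,2)·C(2,2)·C(12,7) = 91·1·792 = 72072
h=4: C(14,4)·C(4,3)·C(10,6) = 1001·4·210 = 840840
h=6: C(14,6)·C(6,4)·C(8,5) = 3003·15·56 = 2522520
h=8: C(14,8)·C(8,5)·C(6,4) = 3003·56·15 = 2522520
h=10: C(14,10)·C(10,6)·C(4,3) = 1001·210·4 = 840840
h=12: C(14,12)·C(12,7)·C(2,2) = 91·792·1 = 72072
Total favorable: 6870864
Total paths: 4^14 = 268435456
P = 6870864/268435456 = 429429/16777216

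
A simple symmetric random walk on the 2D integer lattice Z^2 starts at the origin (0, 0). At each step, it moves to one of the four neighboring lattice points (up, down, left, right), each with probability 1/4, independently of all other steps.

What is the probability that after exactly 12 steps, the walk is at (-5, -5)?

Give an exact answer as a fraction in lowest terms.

Answer: 693/1048576

Derivation:
Let h be the number of horizontal steps (so 12-h are vertical). To end at (-5,-5) need (h-5)/2 right-steps and ((12-h)-5)/2 up-steps.
Sum over h with 5 ≤ h ≤ 7, h ≡ 1 (mod 2), 12-h ≡ 1 (mod 2):
h=5: C(12,5)·C(5,0)·C(7,1) = 792·1·7 = 5544
h=7: C(12,7)·C(7,1)·C(5,0) = 792·7·1 = 5544
Total favorable: 11088
Total paths: 4^12 = 16777216
P = 11088/16777216 = 693/1048576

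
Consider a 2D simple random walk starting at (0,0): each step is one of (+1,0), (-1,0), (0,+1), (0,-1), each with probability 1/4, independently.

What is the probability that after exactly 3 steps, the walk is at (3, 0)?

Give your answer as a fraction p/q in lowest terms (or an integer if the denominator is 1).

Answer: 1/64

Derivation:
Let h be the number of horizontal steps (so 3-h are vertical). To end at (3,0) need (h+3)/2 right-steps and ((3-h)+0)/2 up-steps.
Sum over h with 3 ≤ h ≤ 3, h ≡ 1 (mod 2), 3-h ≡ 0 (mod 2):
h=3: C(3,3)·C(3,3)·C(0,0) = 1·1·1 = 1
Total favorable: 1
Total paths: 4^3 = 64
P = 1/64 = 1/64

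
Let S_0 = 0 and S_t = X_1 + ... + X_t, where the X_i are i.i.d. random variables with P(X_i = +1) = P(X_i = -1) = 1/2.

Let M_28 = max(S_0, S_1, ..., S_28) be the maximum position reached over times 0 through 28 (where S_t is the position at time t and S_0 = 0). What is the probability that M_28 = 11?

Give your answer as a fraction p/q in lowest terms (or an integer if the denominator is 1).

Let M_28 = max(S_0,...,S_28). Use the reflection principle: for j ≥ 1, #{paths with M_28 ≥ j} = #{S_28 ≥ j} + #{S_28 ≥ j+1}.
By reflection, #{M_28 ≥ 11} = #{S_28 ≥ 11} + #{S_28 ≥ 12} = 4791323 + 4791323 = 9582646.
#{M_28 ≥ 12} = #{S_28 ≥ 12} + #{S_28 ≥ 13} = 4791323 + 1683218 = 6474541.
#{M_28 = 11} = 9582646 - 6474541 = 3108105.
P(M_28 = 11) = 3108105/268435456 = 3108105/268435456

Answer: 3108105/268435456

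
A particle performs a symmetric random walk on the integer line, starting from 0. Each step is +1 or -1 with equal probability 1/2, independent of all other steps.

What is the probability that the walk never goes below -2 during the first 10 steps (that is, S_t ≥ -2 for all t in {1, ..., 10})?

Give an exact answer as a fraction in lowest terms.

Let f(t,s) = #length-t paths at position s with S_1..S_t all ≥ -2.
f(t,s) = f(t-1,s-1) + f(t-1,s+1) for s ≥ -2; f(t,s) = 0 for s < -2.
t=0: f(0,0)=1
t=1: f(1,-1)=1 f(1,1)=1
t=2: f(2,-2)=1 f(2,0)=2 f(2,2)=1
t=3: f(3,-1)=3 f(3,1)=3 f(3,3)=1
t=4: f(4,-2)=3 f(4,0)=6 f(4,2)=4 f(4,4)=1
t=5: f(5,-1)=9 f(5,1)=10 f(5,3)=5 f(5,5)=1
t=6: f(6,-2)=9 f(6,0)=19 f(6,2)=15 f(6,4)=6 f(6,6)=1
t=7: f(7,-1)=28 f(7,1)=34 f(7,3)=21 f(7,5)=7 f(7,7)=1
t=8: f(8,-2)=28 f(8,0)=62 f(8,2)=55 f(8,4)=28 f(8,6)=8 f(8,8)=1
t=9: f(9,-1)=90 f(9,1)=117 f(9,3)=83 f(9,5)=36 f(9,7)=9 f(9,9)=1
t=10: f(10,-2)=90 f(10,0)=207 f(10,2)=200 f(10,4)=119 f(10,6)=45 f(10,8)=10 f(10,10)=1
Σ_s f(10,s) = 672
P = 672/1024 = 21/32

Answer: 21/32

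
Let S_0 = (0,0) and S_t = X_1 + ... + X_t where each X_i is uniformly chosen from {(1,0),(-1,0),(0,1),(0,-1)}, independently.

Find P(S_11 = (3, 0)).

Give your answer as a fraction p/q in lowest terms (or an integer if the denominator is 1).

Answer: 27225/1048576

Derivation:
Let h be the number of horizontal steps (so 11-h are vertical). To end at (3,0) need (h+3)/2 right-steps and ((11-h)+0)/2 up-steps.
Sum over h with 3 ≤ h ≤ 11, h ≡ 1 (mod 2), 11-h ≡ 0 (mod 2):
h=3: C(11,3)·C(3,3)·C(8,4) = 165·1·70 = 11550
h=5: C(11,5)·C(5,4)·C(6,3) = 462·5·20 = 46200
h=7: C(11,7)·C(7,5)·C(4,2) = 330·21·6 = 41580
h=9: C(11,9)·C(9,6)·C(2,1) = 55·84·2 = 9240
h=11: C(11,11)·C(11,7)·C(0,0) = 1·330·1 = 330
Total favorable: 108900
Total paths: 4^11 = 4194304
P = 108900/4194304 = 27225/1048576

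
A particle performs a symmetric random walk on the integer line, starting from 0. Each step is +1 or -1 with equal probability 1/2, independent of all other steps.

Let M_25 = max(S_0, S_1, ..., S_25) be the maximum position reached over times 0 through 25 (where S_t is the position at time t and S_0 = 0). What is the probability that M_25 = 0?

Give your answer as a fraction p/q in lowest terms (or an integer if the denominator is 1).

Let M_25 = max(S_0,...,S_25). Use the reflection principle: for j ≥ 1, #{paths with M_25 ≥ j} = #{S_25 ≥ j} + #{S_25 ≥ j+1}.
P(M_25 ≥ 0) = 1 since S_0 = 0, so #{M_25 ≥ 0} = 33554432.
#{M_25 ≥ 1} = #{S_25 ≥ 1} + #{S_25 ≥ 2} = 16777216 + 11576916 = 28354132.
#{M_25 = 0} = 33554432 - 28354132 = 5200300.
P(M_25 = 0) = 5200300/33554432 = 1300075/8388608

Answer: 1300075/8388608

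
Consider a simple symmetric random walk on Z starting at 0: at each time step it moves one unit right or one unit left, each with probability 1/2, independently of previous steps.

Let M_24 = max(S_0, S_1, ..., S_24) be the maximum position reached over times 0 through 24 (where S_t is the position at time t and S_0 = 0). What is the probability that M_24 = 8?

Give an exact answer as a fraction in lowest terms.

Let M_24 = max(S_0,...,S_24). Use the reflection principle: for j ≥ 1, #{paths with M_24 ≥ j} = #{S_24 ≥ j} + #{S_24 ≥ j+1}.
By reflection, #{M_24 ≥ 8} = #{S_24 ≥ 8} + #{S_24 ≥ 9} = 1271626 + 536155 = 1807781.
#{M_24 ≥ 9} = #{S_24 ≥ 9} + #{S_24 ≥ 10} = 536155 + 536155 = 1072310.
#{M_24 = 8} = 1807781 - 1072310 = 735471.
P(M_24 = 8) = 735471/16777216 = 735471/16777216

Answer: 735471/16777216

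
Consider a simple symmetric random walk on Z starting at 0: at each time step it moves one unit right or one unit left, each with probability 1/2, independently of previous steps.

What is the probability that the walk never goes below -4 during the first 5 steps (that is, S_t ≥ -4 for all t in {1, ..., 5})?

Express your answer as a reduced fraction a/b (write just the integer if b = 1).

Let f(t,s) = #length-t paths at position s with S_1..S_t all ≥ -4.
f(t,s) = f(t-1,s-1) + f(t-1,s+1) for s ≥ -4; f(t,s) = 0 for s < -4.
t=0: f(0,0)=1
t=1: f(1,-1)=1 f(1,1)=1
t=2: f(2,-2)=1 f(2,0)=2 f(2,2)=1
t=3: f(3,-3)=1 f(3,-1)=3 f(3,1)=3 f(3,3)=1
t=4: f(4,-4)=1 f(4,-2)=4 f(4,0)=6 f(4,2)=4 f(4,4)=1
t=5: f(5,-3)=5 f(5,-1)=10 f(5,1)=10 f(5,3)=5 f(5,5)=1
Σ_s f(5,s) = 31
P = 31/32 = 31/32

Answer: 31/32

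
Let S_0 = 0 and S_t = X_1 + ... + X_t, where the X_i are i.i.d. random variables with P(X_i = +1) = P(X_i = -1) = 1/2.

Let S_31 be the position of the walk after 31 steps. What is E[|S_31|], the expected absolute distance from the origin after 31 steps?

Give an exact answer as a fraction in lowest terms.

Answer: 300540195/67108864

Derivation:
S_31 takes values m ≡ 1 (mod 2) with |m| ≤ 31; P(S_31=m) = C(31,(31+m)/2)/2^31.
Total paths: 2^31 = 2147483648
Distribution: P(S=-31)=1/2147483648, P(S=-29)=31/2147483648, P(S=-27)=465/2147483648, P(S=-25)=4495/2147483648, P(S=-23)=31465/2147483648, P(S=-21)=169911/2147483648, P(S=-19)=736281/2147483648, P(S=-17)=2629575/2147483648, P(S=-15)=7888725/2147483648, P(S=-13)=20160075/2147483648, P(S=-11)=44352165/2147483648, P(S=-9)=84672315/2147483648, P(S=-7)=141120525/2147483648, P(S=-5)=206253075/2147483648, P(S=-3)=265182525/2147483648, P(S=-1)=300540195/2147483648, P(S=1)=300540195/2147483648, P(S=3)=265182525/2147483648, P(S=5)=206253075/2147483648, P(S=7)=141120525/2147483648, P(S=9)=84672315/2147483648, P(S=11)=44352165/2147483648, P(S=13)=20160075/2147483648, P(S=15)=7888725/2147483648, P(S=17)=2629575/2147483648, P(S=19)=736281/2147483648, P(S=21)=169911/2147483648, P(S=23)=31465/2147483648, P(S=25)=4495/2147483648, P(S=27)=465/2147483648, P(S=29)=31/2147483648, P(S=31)=1/2147483648
E[|S_31|] = Σ_m |m|·P(S_31=m) = 9617286240/2147483648 = 300540195/67108864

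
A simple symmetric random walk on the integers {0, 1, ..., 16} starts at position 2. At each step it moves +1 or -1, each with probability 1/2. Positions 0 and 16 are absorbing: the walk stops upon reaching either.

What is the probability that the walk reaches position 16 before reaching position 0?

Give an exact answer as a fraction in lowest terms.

Answer: 1/8

Derivation:
Symmetric walk (p = 1/2): the harmonic-function argument gives P(hit 16 before 0 | start at 2) = a/N.
P = 2/16 = 1/8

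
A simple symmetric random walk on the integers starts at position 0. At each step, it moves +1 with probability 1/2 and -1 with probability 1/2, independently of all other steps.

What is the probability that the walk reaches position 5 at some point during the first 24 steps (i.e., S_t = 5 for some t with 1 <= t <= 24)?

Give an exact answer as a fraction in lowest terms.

Answer: 1289565/4194304

Derivation:
Count via complement. Let g(t,s) = #length-t paths at position s with S_1..S_t all ≠ 5.
g(t,s) = g(t-1,s-1) + g(t-1,s+1) for s ≠ 5; g(t,5) = 0.
t=0: g(0,0)=1
t=1: g(1,-1)=1 g(1,1)=1
t=2: g(2,-2)=1 g(2,0)=2 g(2,2)=1
t=3: g(3,-3)=1 g(3,-1)=3 g(3,1)=3 g(3,3)=1
t=4: g(4,-4)=1 g(4,-2)=4 g(4,0)=6 g(4,2)=4 g(4,4)=1
t=5: g(5,-5)=1 g(5,-3)=5 g(5,-1)=10 g(5,1)=10 g(5,3)=5
t=6: g(6,-6)=1 g(6,-4)=6 g(6,-2)=15 g(6,0)=20 g(6,2)=15 g(6,4)=5
t=7: g(7,-7)=1 g(7,-5)=7 g(7,-3)=21 g(7,-1)=35 g(7,1)=35 g(7,3)=20
t=8: g(8,-8)=1 g(8,-6)=8 g(8,-4)=28 g(8,-2)=56 g(8,0)=70 g(8,2)=55 g(8,4)=20
t=9: g(9,-9)=1 g(9,-7)=9 g(9,-5)=36 g(9,-3)=84 g(9,-1)=126 g(9,1)=125 g(9,3)=75
t=10: g(10,-10)=1 g(10,-8)=10 g(10,-6)=45 g(10,-4)=120 g(10,-2)=210 g(10,0)=251 g(10,2)=200 g(10,4)=75
t=11: g(11,-11)=1 g(11,-9)=11 g(11,-7)=55 g(11,-5)=165 g(11,-3)=330 g(11,-1)=461 g(11,1)=451 g(11,3)=275
t=12: g(12,-12)=1 g(12,-10)=12 g(12,-8)=66 g(12,-6)=220 g(12,-4)=495 g(12,-2)=791 g(12,0)=912 g(12,2)=726 g(12,4)=275
t=13: g(13,-13)=1 g(13,-11)=13 g(13,-9)=78 g(13,-7)=286 g(13,-5)=715 g(13,-3)=1286 g(13,-1)=1703 g(13,1)=1638 g(13,3)=1001
t=14: g(14,-14)=1 g(14,-12)=14 g(14,-10)=91 g(14,-8)=364 g(14,-6)=1001 g(14,-4)=2001 g(14,-2)=2989 g(14,0)=3341 g(14,2)=2639 g(14,4)=1001
t=15: g(15,-15)=1 g(15,-13)=15 g(15,-11)=105 g(15,-9)=455 g(15,-7)=1365 g(15,-5)=3002 g(15,-3)=4990 g(15,-1)=6330 g(15,1)=5980 g(15,3)=3640
t=16: g(16,-16)=1 g(16,-14)=16 g(16,-12)=120 g(16,-10)=560 g(16,-8)=1820 g(16,-6)=4367 g(16,-4)=7992 g(16,-2)=11320 g(16,0)=12310 g(16,2)=9620 g(16,4)=3640
t=17: g(17,-17)=1 g(17,-15)=17 g(17,-13)=136 g(17,-11)=680 g(17,-9)=2380 g(17,-7)=6187 g(17,-5)=12359 g(17,-3)=19312 g(17,-1)=23630 g(17,1)=21930 g(17,3)=13260
t=18: g(18,-18)=1 g(18,-16)=18 g(18,-14)=153 g(18,-12)=816 g(18,-10)=3060 g(18,-8)=8567 g(18,-6)=18546 g(18,-4)=31671 g(18,-2)=42942 g(18,0)=45560 g(18,2)=35190 g(18,4)=13260
t=19: g(19,-19)=1 g(19,-17)=19 g(19,-15)=171 g(19,-13)=969 g(19,-11)=3876 g(19,-9)=11627 g(19,-7)=27113 g(19,-5)=50217 g(19,-3)=74613 g(19,-1)=88502 g(19,1)=80750 g(19,3)=48450
t=20: g(20,-20)=1 g(20,-18)=20 g(20,-16)=190 g(20,-14)=1140 g(20,-12)=4845 g(20,-10)=15503 g(20,-8)=38740 g(20,-6)=77330 g(20,-4)=124830 g(20,-2)=163115 g(20,0)=169252 g(20,2)=129200 g(20,4)=48450
t=21: g(21,-21)=1 g(21,-19)=21 g(21,-17)=210 g(21,-15)=1330 g(21,-13)=5985 g(21,-11)=20348 g(21,-9)=54243 g(21,-7)=116070 g(21,-5)=202160 g(21,-3)=287945 g(21,-1)=332367 g(21,1)=298452 g(21,3)=177650
t=22: g(22,-22)=1 g(22,-20)=22 g(22,-18)=231 g(22,-16)=1540 g(22,-14)=7315 g(22,-12)=26333 g(22,-10)=74591 g(22,-8)=170313 g(22,-6)=318230 g(22,-4)=490105 g(22,-2)=620312 g(22,0)=630819 g(22,2)=476102 g(22,4)=177650
t=23: g(23,-23)=1 g(23,-21)=23 g(23,-19)=253 g(23,-17)=1771 g(23,-15)=8855 g(23,-13)=33648 g(23,-11)=100924 g(23,-9)=244904 g(23,-7)=488543 g(23,-5)=808335 g(23,-3)=1110417 g(23,-1)=1251131 g(23,1)=1106921 g(23,3)=653752
t=24: g(24,-24)=1 g(24,-22)=24 g(24,-20)=276 g(24,-18)=2024 g(24,-16)=10626 g(24,-14)=42503 g(24,-12)=134572 g(24,-10)=345828 g(24,-8)=733447 g(24,-6)=1296878 g(24,-4)=1918752 g(24,-2)=2361548 g(24,0)=2358052 g(24,2)=1760673 g(24,4)=653752
Paths never hitting 5: Σ_s g(24,s) = 11618956
Paths hitting 5: 2^24 - 11618956 = 5158260
P = 5158260/16777216 = 1289565/4194304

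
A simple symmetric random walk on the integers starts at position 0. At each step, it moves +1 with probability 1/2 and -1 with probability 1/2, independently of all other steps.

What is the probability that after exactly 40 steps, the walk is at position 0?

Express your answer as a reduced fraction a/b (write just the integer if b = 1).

Answer: 34461632205/274877906944

Derivation:
To return to 0 after 40 steps: need exactly 20 steps of +1 and 20 of -1.
Favorable paths: C(40,20) = 137846528820
Total paths: 2^40 = 1099511627776
P = 137846528820/1099511627776 = 34461632205/274877906944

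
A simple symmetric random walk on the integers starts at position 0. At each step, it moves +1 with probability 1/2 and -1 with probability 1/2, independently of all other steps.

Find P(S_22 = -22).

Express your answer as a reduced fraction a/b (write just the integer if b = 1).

To reach position -22 after 22 steps: need 0 steps of +1 and 22 of -1.
Favorable paths: C(22,0) = 1
Total paths: 2^22 = 4194304
P = 1/4194304 = 1/4194304

Answer: 1/4194304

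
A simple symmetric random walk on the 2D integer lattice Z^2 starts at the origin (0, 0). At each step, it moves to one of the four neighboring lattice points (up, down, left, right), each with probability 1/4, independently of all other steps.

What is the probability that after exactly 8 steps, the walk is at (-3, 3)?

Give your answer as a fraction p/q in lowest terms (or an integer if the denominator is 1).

Let h be the number of horizontal steps (so 8-h are vertical). To end at (-3,3) need (h-3)/2 right-steps and ((8-h)+3)/2 up-steps.
Sum over h with 3 ≤ h ≤ 5, h ≡ 1 (mod 2), 8-h ≡ 1 (mod 2):
h=3: C(8,3)·C(3,0)·C(5,4) = 56·1·5 = 280
h=5: C(8,5)·C(5,1)·C(3,3) = 56·5·1 = 280
Total favorable: 560
Total paths: 4^8 = 65536
P = 560/65536 = 35/4096

Answer: 35/4096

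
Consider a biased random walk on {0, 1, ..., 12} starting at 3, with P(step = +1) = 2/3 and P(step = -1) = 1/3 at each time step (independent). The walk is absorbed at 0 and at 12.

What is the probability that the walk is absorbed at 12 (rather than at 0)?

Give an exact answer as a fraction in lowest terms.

Answer: 512/585

Derivation:
Biased walk: p = 2/3, q = 1/3, r = q/p = 1/2
Gambler's ruin: P(hit 12 before 0 | start at 3) = (1 - r^a)/(1 - r^N)
r^3 = 1/8; r^12 = 1/4096
P = (1 - 1/8) / (1 - 1/4096) = 7/8 / 4095/4096 = 512/585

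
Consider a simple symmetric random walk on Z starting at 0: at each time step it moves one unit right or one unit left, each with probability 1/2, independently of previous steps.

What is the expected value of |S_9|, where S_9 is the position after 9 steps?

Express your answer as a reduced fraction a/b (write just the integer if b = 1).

S_9 takes values m ≡ 1 (mod 2) with |m| ≤ 9; P(S_9=m) = C(9,(9+m)/2)/2^9.
Total paths: 2^9 = 512
Distribution: P(S=-9)=1/512, P(S=-7)=9/512, P(S=-5)=36/512, P(S=-3)=84/512, P(S=-1)=126/512, P(S=1)=126/512, P(S=3)=84/512, P(S=5)=36/512, P(S=7)=9/512, P(S=9)=1/512
E[|S_9|] = Σ_m |m|·P(S_9=m) = 1260/512 = 315/128

Answer: 315/128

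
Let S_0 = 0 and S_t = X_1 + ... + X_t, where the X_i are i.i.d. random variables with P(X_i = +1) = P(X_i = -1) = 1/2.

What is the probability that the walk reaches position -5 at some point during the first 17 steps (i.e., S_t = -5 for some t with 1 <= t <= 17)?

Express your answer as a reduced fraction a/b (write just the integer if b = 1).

Answer: 7795/32768

Derivation:
Count via complement. Let g(t,s) = #length-t paths at position s with S_1..S_t all ≠ -5.
g(t,s) = g(t-1,s-1) + g(t-1,s+1) for s ≠ -5; g(t,-5) = 0.
t=0: g(0,0)=1
t=1: g(1,-1)=1 g(1,1)=1
t=2: g(2,-2)=1 g(2,0)=2 g(2,2)=1
t=3: g(3,-3)=1 g(3,-1)=3 g(3,1)=3 g(3,3)=1
t=4: g(4,-4)=1 g(4,-2)=4 g(4,0)=6 g(4,2)=4 g(4,4)=1
t=5: g(5,-3)=5 g(5,-1)=10 g(5,1)=10 g(5,3)=5 g(5,5)=1
t=6: g(6,-4)=5 g(6,-2)=15 g(6,0)=20 g(6,2)=15 g(6,4)=6 g(6,6)=1
t=7: g(7,-3)=20 g(7,-1)=35 g(7,1)=35 g(7,3)=21 g(7,5)=7 g(7,7)=1
t=8: g(8,-4)=20 g(8,-2)=55 g(8,0)=70 g(8,2)=56 g(8,4)=28 g(8,6)=8 g(8,8)=1
t=9: g(9,-3)=75 g(9,-1)=125 g(9,1)=126 g(9,3)=84 g(9,5)=36 g(9,7)=9 g(9,9)=1
t=10: g(10,-4)=75 g(10,-2)=200 g(10,0)=251 g(10,2)=210 g(10,4)=120 g(10,6)=45 g(10,8)=10 g(10,10)=1
t=11: g(11,-3)=275 g(11,-1)=451 g(11,1)=461 g(11,3)=330 g(11,5)=165 g(11,7)=55 g(11,9)=11 g(11,11)=1
t=12: g(12,-4)=275 g(12,-2)=726 g(12,0)=912 g(12,2)=791 g(12,4)=495 g(12,6)=220 g(12,8)=66 g(12,10)=12 g(12,12)=1
t=13: g(13,-3)=1001 g(13,-1)=1638 g(13,1)=1703 g(13,3)=1286 g(13,5)=715 g(13,7)=286 g(13,9)=78 g(13,11)=13 g(13,13)=1
t=14: g(14,-4)=1001 g(14,-2)=2639 g(14,0)=3341 g(14,2)=2989 g(14,4)=2001 g(14,6)=1001 g(14,8)=364 g(14,10)=91 g(14,12)=14 g(14,14)=1
t=15: g(15,-3)=3640 g(15,-1)=5980 g(15,1)=6330 g(15,3)=4990 g(15,5)=3002 g(15,7)=1365 g(15,9)=455 g(15,11)=105 g(15,13)=15 g(15,15)=1
t=16: g(16,-4)=3640 g(16,-2)=9620 g(16,0)=12310 g(16,2)=11320 g(16,4)=7992 g(16,6)=4367 g(16,8)=1820 g(16,10)=560 g(16,12)=120 g(16,14)=16 g(16,16)=1
t=17: g(17,-3)=13260 g(17,-1)=21930 g(17,1)=23630 g(17,3)=19312 g(17,5)=12359 g(17,7)=6187 g(17,9)=2380 g(17,11)=680 g(17,13)=136 g(17,15)=17 g(17,17)=1
Paths never hitting -5: Σ_s g(17,s) = 99892
Paths hitting -5: 2^17 - 99892 = 31180
P = 31180/131072 = 7795/32768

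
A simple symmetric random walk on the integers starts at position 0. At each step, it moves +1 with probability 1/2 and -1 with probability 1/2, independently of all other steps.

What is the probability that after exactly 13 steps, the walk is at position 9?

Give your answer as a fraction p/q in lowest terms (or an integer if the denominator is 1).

To reach position 9 after 13 steps: need 11 steps of +1 and 2 of -1.
Favorable paths: C(13,11) = 78
Total paths: 2^13 = 8192
P = 78/8192 = 39/4096

Answer: 39/4096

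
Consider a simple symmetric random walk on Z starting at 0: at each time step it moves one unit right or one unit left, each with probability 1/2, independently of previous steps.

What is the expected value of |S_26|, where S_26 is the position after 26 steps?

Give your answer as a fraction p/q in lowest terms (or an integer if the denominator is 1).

S_26 takes values m ≡ 0 (mod 2) with |m| ≤ 26; P(S_26=m) = C(26,(26+m)/2)/2^26.
Total paths: 2^26 = 67108864
Distribution: P(S=-26)=1/67108864, P(S=-24)=26/67108864, P(S=-22)=325/67108864, P(S=-20)=2600/67108864, P(S=-18)=14950/67108864, P(S=-16)=65780/67108864, P(S=-14)=230230/67108864, P(S=-12)=657800/67108864, P(S=-10)=1562275/67108864, P(S=-8)=3124550/67108864, P(S=-6)=5311735/67108864, P(S=-4)=7726160/67108864, P(S=-2)=9657700/67108864, P(S=0)=10400600/67108864, P(S=2)=9657700/67108864, P(S=4)=7726160/67108864, P(S=6)=5311735/67108864, P(S=8)=3124550/67108864, P(S=10)=1562275/67108864, P(S=12)=657800/67108864, P(S=14)=230230/67108864, P(S=16)=65780/67108864, P(S=18)=14950/67108864, P(S=20)=2600/67108864, P(S=22)=325/67108864, P(S=24)=26/67108864, P(S=26)=1/67108864
E[|S_26|] = Σ_m |m|·P(S_26=m) = 270415600/67108864 = 16900975/4194304

Answer: 16900975/4194304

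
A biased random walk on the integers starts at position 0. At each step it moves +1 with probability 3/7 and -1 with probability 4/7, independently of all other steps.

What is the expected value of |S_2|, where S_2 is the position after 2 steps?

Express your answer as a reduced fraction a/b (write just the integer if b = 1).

S_2 takes values m ≡ 0 (mod 2) with |m| ≤ 2; P(S_2=m) = C(2,(2+m)/2) · (3/7)^((2+m)/2) · (4/7)^((2-m)/2).
Distribution: P(S=-2)=16/49, P(S=0)=24/49, P(S=2)=9/49
E[|S_2|] = Σ_m |m|·P(S_2=m) = 50/49

Answer: 50/49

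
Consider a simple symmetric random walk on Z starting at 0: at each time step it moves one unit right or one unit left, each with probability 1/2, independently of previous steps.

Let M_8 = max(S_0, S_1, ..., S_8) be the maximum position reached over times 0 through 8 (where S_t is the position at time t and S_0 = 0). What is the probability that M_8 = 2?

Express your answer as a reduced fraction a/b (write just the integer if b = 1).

Answer: 7/32

Derivation:
Let M_8 = max(S_0,...,S_8). Use the reflection principle: for j ≥ 1, #{paths with M_8 ≥ j} = #{S_8 ≥ j} + #{S_8 ≥ j+1}.
By reflection, #{M_8 ≥ 2} = #{S_8 ≥ 2} + #{S_8 ≥ 3} = 93 + 37 = 130.
#{M_8 ≥ 3} = #{S_8 ≥ 3} + #{S_8 ≥ 4} = 37 + 37 = 74.
#{M_8 = 2} = 130 - 74 = 56.
P(M_8 = 2) = 56/256 = 7/32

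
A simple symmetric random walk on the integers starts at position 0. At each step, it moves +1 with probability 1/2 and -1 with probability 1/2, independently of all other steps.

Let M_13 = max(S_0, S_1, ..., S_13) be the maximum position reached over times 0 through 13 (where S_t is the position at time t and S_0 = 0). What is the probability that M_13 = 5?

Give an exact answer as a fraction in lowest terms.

Answer: 715/8192

Derivation:
Let M_13 = max(S_0,...,S_13). Use the reflection principle: for j ≥ 1, #{paths with M_13 ≥ j} = #{S_13 ≥ j} + #{S_13 ≥ j+1}.
By reflection, #{M_13 ≥ 5} = #{S_13 ≥ 5} + #{S_13 ≥ 6} = 1093 + 378 = 1471.
#{M_13 ≥ 6} = #{S_13 ≥ 6} + #{S_13 ≥ 7} = 378 + 378 = 756.
#{M_13 = 5} = 1471 - 756 = 715.
P(M_13 = 5) = 715/8192 = 715/8192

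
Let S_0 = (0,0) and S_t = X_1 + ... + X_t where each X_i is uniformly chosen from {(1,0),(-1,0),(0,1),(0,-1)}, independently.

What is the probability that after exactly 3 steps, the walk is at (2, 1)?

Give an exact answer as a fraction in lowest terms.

Answer: 3/64

Derivation:
Let h be the number of horizontal steps (so 3-h are vertical). To end at (2,1) need (h+2)/2 right-steps and ((3-h)+1)/2 up-steps.
Sum over h with 2 ≤ h ≤ 2, h ≡ 0 (mod 2), 3-h ≡ 1 (mod 2):
h=2: C(3,2)·C(2,2)·C(1,1) = 3·1·1 = 3
Total favorable: 3
Total paths: 4^3 = 64
P = 3/64 = 3/64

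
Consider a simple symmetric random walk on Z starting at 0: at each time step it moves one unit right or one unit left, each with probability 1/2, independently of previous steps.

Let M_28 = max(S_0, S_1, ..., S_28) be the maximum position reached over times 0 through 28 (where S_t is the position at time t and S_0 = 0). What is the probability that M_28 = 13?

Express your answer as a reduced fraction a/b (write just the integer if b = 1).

Let M_28 = max(S_0,...,S_28). Use the reflection principle: for j ≥ 1, #{paths with M_28 ≥ j} = #{S_28 ≥ j} + #{S_28 ≥ j+1}.
By reflection, #{M_28 ≥ 13} = #{S_28 ≥ 13} + #{S_28 ≥ 14} = 1683218 + 1683218 = 3366436.
#{M_28 ≥ 14} = #{S_28 ≥ 14} + #{S_28 ≥ 15} = 1683218 + 499178 = 2182396.
#{M_28 = 13} = 3366436 - 2182396 = 1184040.
P(M_28 = 13) = 1184040/268435456 = 148005/33554432

Answer: 148005/33554432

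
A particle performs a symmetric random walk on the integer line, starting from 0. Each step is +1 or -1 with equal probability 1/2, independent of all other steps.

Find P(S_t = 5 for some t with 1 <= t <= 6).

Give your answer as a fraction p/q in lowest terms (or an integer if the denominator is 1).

Count via complement. Let g(t,s) = #length-t paths at position s with S_1..S_t all ≠ 5.
g(t,s) = g(t-1,s-1) + g(t-1,s+1) for s ≠ 5; g(t,5) = 0.
t=0: g(0,0)=1
t=1: g(1,-1)=1 g(1,1)=1
t=2: g(2,-2)=1 g(2,0)=2 g(2,2)=1
t=3: g(3,-3)=1 g(3,-1)=3 g(3,1)=3 g(3,3)=1
t=4: g(4,-4)=1 g(4,-2)=4 g(4,0)=6 g(4,2)=4 g(4,4)=1
t=5: g(5,-5)=1 g(5,-3)=5 g(5,-1)=10 g(5,1)=10 g(5,3)=5
t=6: g(6,-6)=1 g(6,-4)=6 g(6,-2)=15 g(6,0)=20 g(6,2)=15 g(6,4)=5
Paths never hitting 5: Σ_s g(6,s) = 62
Paths hitting 5: 2^6 - 62 = 2
P = 2/64 = 1/32

Answer: 1/32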